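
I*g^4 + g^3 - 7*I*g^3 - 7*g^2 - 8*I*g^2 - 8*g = g*(g - 8)*(g - I)*(I*g + I)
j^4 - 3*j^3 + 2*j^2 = j^2*(j - 2)*(j - 1)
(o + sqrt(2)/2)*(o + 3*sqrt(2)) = o^2 + 7*sqrt(2)*o/2 + 3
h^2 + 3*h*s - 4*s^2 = (h - s)*(h + 4*s)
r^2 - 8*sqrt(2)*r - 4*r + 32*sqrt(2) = (r - 4)*(r - 8*sqrt(2))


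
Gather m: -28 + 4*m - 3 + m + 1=5*m - 30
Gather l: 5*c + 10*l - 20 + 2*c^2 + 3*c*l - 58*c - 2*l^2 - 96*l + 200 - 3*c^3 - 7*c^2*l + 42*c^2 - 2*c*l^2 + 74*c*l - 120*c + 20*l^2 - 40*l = -3*c^3 + 44*c^2 - 173*c + l^2*(18 - 2*c) + l*(-7*c^2 + 77*c - 126) + 180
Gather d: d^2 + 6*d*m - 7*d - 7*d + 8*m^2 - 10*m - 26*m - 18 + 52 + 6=d^2 + d*(6*m - 14) + 8*m^2 - 36*m + 40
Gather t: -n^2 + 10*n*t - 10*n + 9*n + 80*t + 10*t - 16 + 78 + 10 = -n^2 - n + t*(10*n + 90) + 72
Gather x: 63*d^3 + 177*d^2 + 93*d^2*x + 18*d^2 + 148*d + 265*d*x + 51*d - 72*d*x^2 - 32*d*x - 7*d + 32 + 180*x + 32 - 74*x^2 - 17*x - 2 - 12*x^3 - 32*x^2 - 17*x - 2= 63*d^3 + 195*d^2 + 192*d - 12*x^3 + x^2*(-72*d - 106) + x*(93*d^2 + 233*d + 146) + 60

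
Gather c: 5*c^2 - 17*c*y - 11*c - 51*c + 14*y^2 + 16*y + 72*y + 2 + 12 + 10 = 5*c^2 + c*(-17*y - 62) + 14*y^2 + 88*y + 24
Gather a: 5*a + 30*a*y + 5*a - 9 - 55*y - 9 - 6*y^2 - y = a*(30*y + 10) - 6*y^2 - 56*y - 18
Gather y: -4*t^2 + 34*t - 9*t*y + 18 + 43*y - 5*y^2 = -4*t^2 + 34*t - 5*y^2 + y*(43 - 9*t) + 18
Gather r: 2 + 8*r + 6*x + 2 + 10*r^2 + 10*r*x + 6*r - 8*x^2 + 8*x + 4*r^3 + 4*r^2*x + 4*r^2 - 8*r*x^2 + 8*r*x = 4*r^3 + r^2*(4*x + 14) + r*(-8*x^2 + 18*x + 14) - 8*x^2 + 14*x + 4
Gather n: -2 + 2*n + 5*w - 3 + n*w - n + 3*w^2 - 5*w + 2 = n*(w + 1) + 3*w^2 - 3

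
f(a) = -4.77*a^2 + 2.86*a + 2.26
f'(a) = 2.86 - 9.54*a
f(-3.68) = -72.86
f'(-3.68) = 37.97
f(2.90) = -29.56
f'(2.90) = -24.81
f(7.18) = -223.11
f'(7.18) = -65.64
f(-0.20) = 1.50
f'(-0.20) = 4.77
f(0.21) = 2.65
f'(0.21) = 0.86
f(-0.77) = -2.77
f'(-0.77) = 10.21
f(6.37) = -173.07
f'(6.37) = -57.91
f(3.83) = -56.76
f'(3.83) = -33.68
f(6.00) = -152.30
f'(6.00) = -54.38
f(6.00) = -152.30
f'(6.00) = -54.38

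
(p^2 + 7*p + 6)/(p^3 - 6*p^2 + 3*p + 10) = (p + 6)/(p^2 - 7*p + 10)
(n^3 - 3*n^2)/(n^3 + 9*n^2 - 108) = n^2/(n^2 + 12*n + 36)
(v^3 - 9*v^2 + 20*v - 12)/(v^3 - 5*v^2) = (v^3 - 9*v^2 + 20*v - 12)/(v^2*(v - 5))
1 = 1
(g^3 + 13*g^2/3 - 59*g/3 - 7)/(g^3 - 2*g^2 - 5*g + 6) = (g^2 + 22*g/3 + 7/3)/(g^2 + g - 2)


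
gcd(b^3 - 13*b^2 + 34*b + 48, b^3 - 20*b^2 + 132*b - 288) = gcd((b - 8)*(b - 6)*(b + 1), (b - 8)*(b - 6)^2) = b^2 - 14*b + 48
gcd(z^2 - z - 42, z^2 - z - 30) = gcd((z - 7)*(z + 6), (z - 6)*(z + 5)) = 1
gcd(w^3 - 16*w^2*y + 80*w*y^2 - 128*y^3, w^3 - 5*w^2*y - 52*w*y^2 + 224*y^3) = w^2 - 12*w*y + 32*y^2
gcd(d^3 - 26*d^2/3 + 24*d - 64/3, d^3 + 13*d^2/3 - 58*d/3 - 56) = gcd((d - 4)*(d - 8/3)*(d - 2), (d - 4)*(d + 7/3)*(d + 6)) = d - 4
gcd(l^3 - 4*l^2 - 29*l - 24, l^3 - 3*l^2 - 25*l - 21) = l^2 + 4*l + 3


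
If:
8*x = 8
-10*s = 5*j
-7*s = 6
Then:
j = 12/7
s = -6/7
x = 1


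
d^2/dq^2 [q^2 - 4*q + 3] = 2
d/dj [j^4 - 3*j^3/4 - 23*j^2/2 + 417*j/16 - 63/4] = 4*j^3 - 9*j^2/4 - 23*j + 417/16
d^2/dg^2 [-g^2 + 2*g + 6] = -2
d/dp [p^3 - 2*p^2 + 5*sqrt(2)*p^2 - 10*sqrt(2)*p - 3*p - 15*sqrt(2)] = 3*p^2 - 4*p + 10*sqrt(2)*p - 10*sqrt(2) - 3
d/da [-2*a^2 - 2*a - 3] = -4*a - 2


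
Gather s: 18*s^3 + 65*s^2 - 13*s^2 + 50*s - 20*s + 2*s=18*s^3 + 52*s^2 + 32*s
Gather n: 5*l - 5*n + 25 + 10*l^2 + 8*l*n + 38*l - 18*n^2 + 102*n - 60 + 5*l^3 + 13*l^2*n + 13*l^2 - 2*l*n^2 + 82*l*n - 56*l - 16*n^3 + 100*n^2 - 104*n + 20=5*l^3 + 23*l^2 - 13*l - 16*n^3 + n^2*(82 - 2*l) + n*(13*l^2 + 90*l - 7) - 15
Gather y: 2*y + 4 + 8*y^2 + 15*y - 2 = 8*y^2 + 17*y + 2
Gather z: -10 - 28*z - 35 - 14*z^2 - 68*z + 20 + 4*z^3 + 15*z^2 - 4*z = 4*z^3 + z^2 - 100*z - 25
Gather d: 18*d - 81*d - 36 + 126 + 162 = 252 - 63*d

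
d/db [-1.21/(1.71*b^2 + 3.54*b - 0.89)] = (4.1382*b + 4.2834)/(1.71*b^2 + 3.54*b - 0.89)^2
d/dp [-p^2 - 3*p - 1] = -2*p - 3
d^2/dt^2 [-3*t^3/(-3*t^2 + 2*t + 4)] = 48*t*(2*t^2 + 3*t + 6)/(27*t^6 - 54*t^5 - 72*t^4 + 136*t^3 + 96*t^2 - 96*t - 64)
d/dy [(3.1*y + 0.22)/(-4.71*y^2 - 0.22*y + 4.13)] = (14.601*y^2 + 2.0724*y + 12.8514)/(22.1841*y^4 + 2.0724*y^3 - 38.8562*y^2 - 1.8172*y + 17.0569)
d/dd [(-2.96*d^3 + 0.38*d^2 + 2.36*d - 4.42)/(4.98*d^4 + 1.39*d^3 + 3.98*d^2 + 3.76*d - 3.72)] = (14.7408*d^6 - 3.7848*d^5 - 47.5674*d^4 + 59.2264*d^3 + 43.501*d^2 + 32.356*d + 7.84)/(24.8004*d^8 + 13.8444*d^7 + 41.5729*d^6 + 48.514*d^5 - 10.758*d^4 + 19.588*d^3 - 15.4736*d^2 - 27.9744*d + 13.8384)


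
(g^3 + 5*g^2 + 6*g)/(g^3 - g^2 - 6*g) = (g + 3)/(g - 3)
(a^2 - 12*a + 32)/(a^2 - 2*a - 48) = (a - 4)/(a + 6)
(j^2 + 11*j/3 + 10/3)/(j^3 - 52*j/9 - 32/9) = 3*(3*j + 5)/(9*j^2 - 18*j - 16)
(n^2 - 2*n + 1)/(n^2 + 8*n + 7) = (n^2 - 2*n + 1)/(n^2 + 8*n + 7)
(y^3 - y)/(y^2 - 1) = y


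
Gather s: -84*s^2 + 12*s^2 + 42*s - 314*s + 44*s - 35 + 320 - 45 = -72*s^2 - 228*s + 240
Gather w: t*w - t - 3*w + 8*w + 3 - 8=-t + w*(t + 5) - 5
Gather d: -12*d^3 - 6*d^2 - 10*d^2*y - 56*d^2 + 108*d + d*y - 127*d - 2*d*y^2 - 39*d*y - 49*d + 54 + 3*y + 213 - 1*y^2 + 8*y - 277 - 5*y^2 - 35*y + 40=-12*d^3 + d^2*(-10*y - 62) + d*(-2*y^2 - 38*y - 68) - 6*y^2 - 24*y + 30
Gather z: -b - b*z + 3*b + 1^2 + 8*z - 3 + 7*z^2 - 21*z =2*b + 7*z^2 + z*(-b - 13) - 2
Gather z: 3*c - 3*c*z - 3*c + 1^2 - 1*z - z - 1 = z*(-3*c - 2)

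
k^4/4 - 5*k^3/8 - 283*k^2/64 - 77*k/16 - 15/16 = (k/4 + 1/2)*(k - 6)*(k + 1/4)*(k + 5/4)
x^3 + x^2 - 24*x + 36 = (x - 3)*(x - 2)*(x + 6)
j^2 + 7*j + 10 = (j + 2)*(j + 5)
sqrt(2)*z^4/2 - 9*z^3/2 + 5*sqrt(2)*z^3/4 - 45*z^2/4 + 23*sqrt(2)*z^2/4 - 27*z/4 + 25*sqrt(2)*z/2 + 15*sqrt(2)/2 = (z + 3/2)*(z - 5*sqrt(2)/2)*(z - 2*sqrt(2))*(sqrt(2)*z/2 + sqrt(2)/2)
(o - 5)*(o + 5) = o^2 - 25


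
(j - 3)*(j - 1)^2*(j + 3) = j^4 - 2*j^3 - 8*j^2 + 18*j - 9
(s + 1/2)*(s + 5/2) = s^2 + 3*s + 5/4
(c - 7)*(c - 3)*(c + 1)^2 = c^4 - 8*c^3 + 2*c^2 + 32*c + 21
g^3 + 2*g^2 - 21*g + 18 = (g - 3)*(g - 1)*(g + 6)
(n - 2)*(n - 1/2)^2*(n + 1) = n^4 - 2*n^3 - 3*n^2/4 + 7*n/4 - 1/2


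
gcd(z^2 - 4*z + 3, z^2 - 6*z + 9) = z - 3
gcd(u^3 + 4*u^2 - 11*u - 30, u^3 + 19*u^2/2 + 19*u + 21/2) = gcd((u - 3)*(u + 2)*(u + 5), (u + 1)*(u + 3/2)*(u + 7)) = 1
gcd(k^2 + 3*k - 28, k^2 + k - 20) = k - 4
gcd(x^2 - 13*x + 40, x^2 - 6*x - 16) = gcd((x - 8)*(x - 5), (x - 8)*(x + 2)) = x - 8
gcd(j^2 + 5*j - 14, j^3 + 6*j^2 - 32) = j - 2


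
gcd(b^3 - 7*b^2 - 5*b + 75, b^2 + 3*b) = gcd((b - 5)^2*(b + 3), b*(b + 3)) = b + 3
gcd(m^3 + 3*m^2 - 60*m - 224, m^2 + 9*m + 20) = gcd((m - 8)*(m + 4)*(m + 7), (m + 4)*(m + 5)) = m + 4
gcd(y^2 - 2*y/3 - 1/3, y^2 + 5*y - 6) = y - 1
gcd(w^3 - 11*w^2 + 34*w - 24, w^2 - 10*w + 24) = w^2 - 10*w + 24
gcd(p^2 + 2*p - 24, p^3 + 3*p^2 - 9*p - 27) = 1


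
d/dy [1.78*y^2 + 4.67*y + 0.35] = 3.56*y + 4.67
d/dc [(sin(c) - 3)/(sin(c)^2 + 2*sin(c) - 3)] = (6*sin(c) + cos(c)^2 + 2)*cos(c)/(sin(c)^2 + 2*sin(c) - 3)^2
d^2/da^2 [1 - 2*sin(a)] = 2*sin(a)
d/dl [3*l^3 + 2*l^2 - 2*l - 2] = 9*l^2 + 4*l - 2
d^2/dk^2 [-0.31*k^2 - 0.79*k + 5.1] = -0.620000000000000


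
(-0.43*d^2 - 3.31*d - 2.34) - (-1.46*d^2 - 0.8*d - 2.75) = 1.03*d^2 - 2.51*d + 0.41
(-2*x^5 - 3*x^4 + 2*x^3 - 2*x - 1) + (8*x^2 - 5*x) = -2*x^5 - 3*x^4 + 2*x^3 + 8*x^2 - 7*x - 1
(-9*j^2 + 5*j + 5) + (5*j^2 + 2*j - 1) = -4*j^2 + 7*j + 4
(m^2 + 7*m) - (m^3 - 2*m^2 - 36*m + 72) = -m^3 + 3*m^2 + 43*m - 72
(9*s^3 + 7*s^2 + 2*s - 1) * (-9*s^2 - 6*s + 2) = -81*s^5 - 117*s^4 - 42*s^3 + 11*s^2 + 10*s - 2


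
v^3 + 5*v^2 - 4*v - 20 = (v - 2)*(v + 2)*(v + 5)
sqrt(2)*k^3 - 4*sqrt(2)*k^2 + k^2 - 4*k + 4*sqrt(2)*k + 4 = (k - 2)^2*(sqrt(2)*k + 1)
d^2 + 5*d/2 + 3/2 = (d + 1)*(d + 3/2)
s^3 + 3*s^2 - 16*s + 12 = (s - 2)*(s - 1)*(s + 6)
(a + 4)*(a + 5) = a^2 + 9*a + 20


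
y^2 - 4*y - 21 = (y - 7)*(y + 3)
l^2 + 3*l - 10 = (l - 2)*(l + 5)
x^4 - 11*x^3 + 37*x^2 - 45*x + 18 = (x - 6)*(x - 3)*(x - 1)^2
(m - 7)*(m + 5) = m^2 - 2*m - 35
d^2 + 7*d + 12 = (d + 3)*(d + 4)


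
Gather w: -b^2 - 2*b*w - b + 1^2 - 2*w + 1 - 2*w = -b^2 - b + w*(-2*b - 4) + 2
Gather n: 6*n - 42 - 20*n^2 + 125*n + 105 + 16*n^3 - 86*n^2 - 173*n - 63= 16*n^3 - 106*n^2 - 42*n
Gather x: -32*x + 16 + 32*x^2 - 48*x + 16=32*x^2 - 80*x + 32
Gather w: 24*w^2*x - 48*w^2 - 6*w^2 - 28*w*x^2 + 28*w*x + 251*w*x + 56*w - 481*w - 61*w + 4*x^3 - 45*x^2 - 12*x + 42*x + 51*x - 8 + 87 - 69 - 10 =w^2*(24*x - 54) + w*(-28*x^2 + 279*x - 486) + 4*x^3 - 45*x^2 + 81*x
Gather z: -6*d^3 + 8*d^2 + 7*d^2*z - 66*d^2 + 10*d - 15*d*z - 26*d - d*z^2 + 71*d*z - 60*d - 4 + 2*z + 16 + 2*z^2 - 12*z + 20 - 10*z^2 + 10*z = -6*d^3 - 58*d^2 - 76*d + z^2*(-d - 8) + z*(7*d^2 + 56*d) + 32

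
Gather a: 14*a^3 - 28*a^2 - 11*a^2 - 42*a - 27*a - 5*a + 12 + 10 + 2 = 14*a^3 - 39*a^2 - 74*a + 24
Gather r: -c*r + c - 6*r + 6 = c + r*(-c - 6) + 6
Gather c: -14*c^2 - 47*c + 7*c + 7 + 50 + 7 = -14*c^2 - 40*c + 64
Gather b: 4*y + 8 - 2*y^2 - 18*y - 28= -2*y^2 - 14*y - 20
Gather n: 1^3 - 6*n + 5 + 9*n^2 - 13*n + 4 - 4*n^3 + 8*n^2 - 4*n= -4*n^3 + 17*n^2 - 23*n + 10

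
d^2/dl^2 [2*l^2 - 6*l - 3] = 4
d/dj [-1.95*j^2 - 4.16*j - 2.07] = -3.9*j - 4.16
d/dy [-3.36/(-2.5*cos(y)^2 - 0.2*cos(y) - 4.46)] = (16.8*cos(y) + 0.672)*sin(y)/(2.5*cos(y)^2 + 0.2*cos(y) + 4.46)^2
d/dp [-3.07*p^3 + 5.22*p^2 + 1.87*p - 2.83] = -9.21*p^2 + 10.44*p + 1.87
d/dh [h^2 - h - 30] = 2*h - 1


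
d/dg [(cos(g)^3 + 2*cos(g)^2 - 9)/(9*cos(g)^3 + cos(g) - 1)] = (18*(1 - cos(g)^2)^2 - 206*cos(g)^2 + 5*cos(g)/2 - cos(3*g)/2 - 27)*sin(g)/(-9*cos(g)^3 - cos(g) + 1)^2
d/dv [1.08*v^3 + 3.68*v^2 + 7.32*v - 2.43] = 3.24*v^2 + 7.36*v + 7.32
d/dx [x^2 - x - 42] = 2*x - 1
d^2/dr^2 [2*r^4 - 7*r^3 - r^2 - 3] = 24*r^2 - 42*r - 2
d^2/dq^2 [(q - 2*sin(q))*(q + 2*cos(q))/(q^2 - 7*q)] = 2*(q^2*(q - 7)^2*(-sqrt(2)*q*cos(q + pi/4) + 4*sin(2*q) - 2*sqrt(2)*sin(q + pi/4) + 1) + q*(q - 7)*(-(q - 2*sin(q))*(q + 2*cos(q)) + (q - 2*sin(q))*(2*q - 7)*(2*sin(q) - 1) + (q + 2*cos(q))*(2*q - 7)*(2*cos(q) - 1)) + (q - 2*sin(q))*(q + 2*cos(q))*(2*q - 7)^2)/(q^3*(q - 7)^3)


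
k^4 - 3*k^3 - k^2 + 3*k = k*(k - 3)*(k - 1)*(k + 1)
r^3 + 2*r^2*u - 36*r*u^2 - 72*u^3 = (r - 6*u)*(r + 2*u)*(r + 6*u)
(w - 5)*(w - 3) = w^2 - 8*w + 15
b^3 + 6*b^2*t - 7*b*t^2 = b*(b - t)*(b + 7*t)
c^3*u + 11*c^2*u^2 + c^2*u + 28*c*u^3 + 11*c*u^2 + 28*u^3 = (c + 4*u)*(c + 7*u)*(c*u + u)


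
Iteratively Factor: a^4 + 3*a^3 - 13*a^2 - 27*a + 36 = (a + 3)*(a^3 - 13*a + 12) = (a - 3)*(a + 3)*(a^2 + 3*a - 4) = (a - 3)*(a + 3)*(a + 4)*(a - 1)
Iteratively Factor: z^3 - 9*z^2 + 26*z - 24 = (z - 4)*(z^2 - 5*z + 6) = (z - 4)*(z - 2)*(z - 3)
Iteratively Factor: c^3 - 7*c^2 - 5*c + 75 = (c + 3)*(c^2 - 10*c + 25) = (c - 5)*(c + 3)*(c - 5)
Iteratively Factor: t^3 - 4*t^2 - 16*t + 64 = (t - 4)*(t^2 - 16) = (t - 4)^2*(t + 4)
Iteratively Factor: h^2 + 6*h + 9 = (h + 3)*(h + 3)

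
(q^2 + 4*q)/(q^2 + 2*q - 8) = q/(q - 2)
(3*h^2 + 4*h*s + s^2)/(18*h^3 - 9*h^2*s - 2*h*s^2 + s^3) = (h + s)/(6*h^2 - 5*h*s + s^2)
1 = 1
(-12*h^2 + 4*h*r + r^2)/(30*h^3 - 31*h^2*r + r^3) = (-2*h + r)/(5*h^2 - 6*h*r + r^2)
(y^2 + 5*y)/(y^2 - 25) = y/(y - 5)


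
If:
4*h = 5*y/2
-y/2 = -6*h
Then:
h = 0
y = 0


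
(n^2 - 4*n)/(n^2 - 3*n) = (n - 4)/(n - 3)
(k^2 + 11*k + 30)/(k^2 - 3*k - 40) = (k + 6)/(k - 8)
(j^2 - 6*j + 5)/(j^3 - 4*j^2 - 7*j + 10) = 1/(j + 2)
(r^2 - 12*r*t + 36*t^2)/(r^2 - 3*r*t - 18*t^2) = (r - 6*t)/(r + 3*t)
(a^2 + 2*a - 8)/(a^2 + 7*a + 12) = (a - 2)/(a + 3)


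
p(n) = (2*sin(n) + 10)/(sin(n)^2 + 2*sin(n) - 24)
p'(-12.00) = -0.13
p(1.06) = -0.55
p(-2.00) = -0.33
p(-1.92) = -0.32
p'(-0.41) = -0.09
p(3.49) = -0.38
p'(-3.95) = 0.12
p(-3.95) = -0.52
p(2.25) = -0.53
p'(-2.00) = 0.03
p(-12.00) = -0.49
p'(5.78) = -0.08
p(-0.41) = -0.37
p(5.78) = -0.37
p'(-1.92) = 0.03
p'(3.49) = 0.10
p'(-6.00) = -0.13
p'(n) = (-2*sin(n)*cos(n) - 2*cos(n))*(2*sin(n) + 10)/(sin(n)^2 + 2*sin(n) - 24)^2 + 2*cos(n)/(sin(n)^2 + 2*sin(n) - 24)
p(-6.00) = -0.45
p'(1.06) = -0.09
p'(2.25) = 0.11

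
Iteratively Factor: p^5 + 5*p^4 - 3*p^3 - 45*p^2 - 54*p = (p + 2)*(p^4 + 3*p^3 - 9*p^2 - 27*p) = p*(p + 2)*(p^3 + 3*p^2 - 9*p - 27) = p*(p + 2)*(p + 3)*(p^2 - 9) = p*(p + 2)*(p + 3)^2*(p - 3)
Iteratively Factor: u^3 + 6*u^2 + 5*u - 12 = (u + 4)*(u^2 + 2*u - 3) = (u + 3)*(u + 4)*(u - 1)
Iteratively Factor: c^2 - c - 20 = (c + 4)*(c - 5)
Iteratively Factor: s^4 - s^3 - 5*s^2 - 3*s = (s)*(s^3 - s^2 - 5*s - 3) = s*(s + 1)*(s^2 - 2*s - 3) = s*(s - 3)*(s + 1)*(s + 1)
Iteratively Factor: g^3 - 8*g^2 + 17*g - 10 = (g - 1)*(g^2 - 7*g + 10) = (g - 5)*(g - 1)*(g - 2)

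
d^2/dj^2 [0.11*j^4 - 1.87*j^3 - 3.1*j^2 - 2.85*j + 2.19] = 1.32*j^2 - 11.22*j - 6.2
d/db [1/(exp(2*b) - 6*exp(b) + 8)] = 2*(3 - exp(b))*exp(b)/(exp(2*b) - 6*exp(b) + 8)^2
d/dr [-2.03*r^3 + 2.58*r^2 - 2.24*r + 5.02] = -6.09*r^2 + 5.16*r - 2.24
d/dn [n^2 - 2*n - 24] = 2*n - 2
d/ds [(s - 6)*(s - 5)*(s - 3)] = 3*s^2 - 28*s + 63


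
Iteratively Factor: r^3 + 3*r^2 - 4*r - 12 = (r + 3)*(r^2 - 4) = (r - 2)*(r + 3)*(r + 2)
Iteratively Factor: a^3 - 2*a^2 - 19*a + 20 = (a - 1)*(a^2 - a - 20) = (a - 5)*(a - 1)*(a + 4)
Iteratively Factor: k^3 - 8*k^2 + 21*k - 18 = (k - 3)*(k^2 - 5*k + 6) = (k - 3)*(k - 2)*(k - 3)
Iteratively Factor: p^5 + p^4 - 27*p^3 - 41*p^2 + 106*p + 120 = (p + 4)*(p^4 - 3*p^3 - 15*p^2 + 19*p + 30) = (p + 1)*(p + 4)*(p^3 - 4*p^2 - 11*p + 30) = (p + 1)*(p + 3)*(p + 4)*(p^2 - 7*p + 10) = (p - 5)*(p + 1)*(p + 3)*(p + 4)*(p - 2)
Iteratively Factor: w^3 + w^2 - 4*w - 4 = (w + 1)*(w^2 - 4) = (w + 1)*(w + 2)*(w - 2)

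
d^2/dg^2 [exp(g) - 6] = exp(g)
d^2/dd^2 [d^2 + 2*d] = 2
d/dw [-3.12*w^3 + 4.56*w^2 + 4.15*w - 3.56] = -9.36*w^2 + 9.12*w + 4.15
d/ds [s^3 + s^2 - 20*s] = 3*s^2 + 2*s - 20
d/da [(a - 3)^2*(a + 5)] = (a - 3)*(3*a + 7)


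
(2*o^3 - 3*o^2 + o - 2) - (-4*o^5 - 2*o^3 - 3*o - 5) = 4*o^5 + 4*o^3 - 3*o^2 + 4*o + 3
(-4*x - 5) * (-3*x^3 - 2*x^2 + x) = 12*x^4 + 23*x^3 + 6*x^2 - 5*x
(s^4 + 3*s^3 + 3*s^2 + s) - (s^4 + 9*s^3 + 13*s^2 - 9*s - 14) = -6*s^3 - 10*s^2 + 10*s + 14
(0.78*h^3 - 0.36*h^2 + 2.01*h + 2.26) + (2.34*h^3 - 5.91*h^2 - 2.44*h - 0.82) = 3.12*h^3 - 6.27*h^2 - 0.43*h + 1.44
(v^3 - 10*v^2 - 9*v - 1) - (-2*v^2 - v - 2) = v^3 - 8*v^2 - 8*v + 1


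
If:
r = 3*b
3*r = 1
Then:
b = 1/9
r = 1/3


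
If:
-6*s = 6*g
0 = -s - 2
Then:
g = 2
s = -2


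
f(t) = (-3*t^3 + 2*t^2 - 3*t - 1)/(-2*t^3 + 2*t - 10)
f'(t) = (6*t^2 - 2)*(-3*t^3 + 2*t^2 - 3*t - 1)/(-2*t^3 + 2*t - 10)^2 + (-9*t^2 + 4*t - 3)/(-2*t^3 + 2*t - 10) = (t^4 - 6*t^3 + 22*t^2 - 10*t + 8)/(t^6 - 2*t^4 + 10*t^3 + t^2 - 10*t + 25)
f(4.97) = 1.36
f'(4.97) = 0.02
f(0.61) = 0.30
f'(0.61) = 0.42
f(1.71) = 0.92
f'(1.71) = 0.49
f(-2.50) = 4.05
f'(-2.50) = 4.59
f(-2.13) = 8.58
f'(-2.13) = 32.35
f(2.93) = 1.25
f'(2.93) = 0.12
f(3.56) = 1.31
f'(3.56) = 0.07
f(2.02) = 1.05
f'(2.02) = 0.36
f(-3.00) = 2.82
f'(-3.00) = 1.33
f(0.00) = 0.10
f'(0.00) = 0.32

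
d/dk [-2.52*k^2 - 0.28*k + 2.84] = -5.04*k - 0.28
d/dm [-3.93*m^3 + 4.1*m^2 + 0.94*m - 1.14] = -11.79*m^2 + 8.2*m + 0.94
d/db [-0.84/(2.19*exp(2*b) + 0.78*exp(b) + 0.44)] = (3.6792*exp(b) + 0.6552)*exp(b)/(2.19*exp(2*b) + 0.78*exp(b) + 0.44)^2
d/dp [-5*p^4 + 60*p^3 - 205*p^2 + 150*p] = -20*p^3 + 180*p^2 - 410*p + 150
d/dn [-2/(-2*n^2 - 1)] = -8*n/(2*n^2 + 1)^2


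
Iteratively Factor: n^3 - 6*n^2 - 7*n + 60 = (n - 5)*(n^2 - n - 12) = (n - 5)*(n - 4)*(n + 3)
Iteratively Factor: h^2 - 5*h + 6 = (h - 2)*(h - 3)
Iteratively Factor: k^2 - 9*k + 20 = (k - 4)*(k - 5)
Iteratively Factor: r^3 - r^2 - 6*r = (r - 3)*(r^2 + 2*r) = r*(r - 3)*(r + 2)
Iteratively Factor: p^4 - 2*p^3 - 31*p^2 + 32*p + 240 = (p - 4)*(p^3 + 2*p^2 - 23*p - 60) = (p - 5)*(p - 4)*(p^2 + 7*p + 12) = (p - 5)*(p - 4)*(p + 3)*(p + 4)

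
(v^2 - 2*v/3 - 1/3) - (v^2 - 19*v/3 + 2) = 17*v/3 - 7/3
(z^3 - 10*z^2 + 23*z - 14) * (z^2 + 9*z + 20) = z^5 - z^4 - 47*z^3 - 7*z^2 + 334*z - 280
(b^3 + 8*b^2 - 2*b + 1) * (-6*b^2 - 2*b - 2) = -6*b^5 - 50*b^4 - 6*b^3 - 18*b^2 + 2*b - 2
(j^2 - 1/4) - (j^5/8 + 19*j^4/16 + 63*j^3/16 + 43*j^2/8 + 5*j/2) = -j^5/8 - 19*j^4/16 - 63*j^3/16 - 35*j^2/8 - 5*j/2 - 1/4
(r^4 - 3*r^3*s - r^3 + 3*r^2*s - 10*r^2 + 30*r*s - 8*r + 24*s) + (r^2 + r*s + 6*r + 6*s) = r^4 - 3*r^3*s - r^3 + 3*r^2*s - 9*r^2 + 31*r*s - 2*r + 30*s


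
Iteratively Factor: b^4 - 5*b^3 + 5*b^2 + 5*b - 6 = (b - 2)*(b^3 - 3*b^2 - b + 3) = (b - 2)*(b + 1)*(b^2 - 4*b + 3) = (b - 3)*(b - 2)*(b + 1)*(b - 1)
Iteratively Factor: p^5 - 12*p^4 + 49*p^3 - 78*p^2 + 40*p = (p - 5)*(p^4 - 7*p^3 + 14*p^2 - 8*p) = (p - 5)*(p - 4)*(p^3 - 3*p^2 + 2*p) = (p - 5)*(p - 4)*(p - 2)*(p^2 - p) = (p - 5)*(p - 4)*(p - 2)*(p - 1)*(p)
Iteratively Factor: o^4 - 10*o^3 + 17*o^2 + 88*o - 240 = (o + 3)*(o^3 - 13*o^2 + 56*o - 80) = (o - 4)*(o + 3)*(o^2 - 9*o + 20) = (o - 4)^2*(o + 3)*(o - 5)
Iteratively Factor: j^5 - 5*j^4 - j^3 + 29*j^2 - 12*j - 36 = (j - 3)*(j^4 - 2*j^3 - 7*j^2 + 8*j + 12) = (j - 3)*(j - 2)*(j^3 - 7*j - 6) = (j - 3)*(j - 2)*(j + 2)*(j^2 - 2*j - 3) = (j - 3)*(j - 2)*(j + 1)*(j + 2)*(j - 3)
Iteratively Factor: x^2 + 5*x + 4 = (x + 1)*(x + 4)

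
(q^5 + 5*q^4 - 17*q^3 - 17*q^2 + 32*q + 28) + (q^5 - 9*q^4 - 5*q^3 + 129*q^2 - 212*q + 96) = 2*q^5 - 4*q^4 - 22*q^3 + 112*q^2 - 180*q + 124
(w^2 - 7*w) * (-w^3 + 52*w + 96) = -w^5 + 7*w^4 + 52*w^3 - 268*w^2 - 672*w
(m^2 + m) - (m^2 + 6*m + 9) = -5*m - 9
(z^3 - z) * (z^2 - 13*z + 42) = z^5 - 13*z^4 + 41*z^3 + 13*z^2 - 42*z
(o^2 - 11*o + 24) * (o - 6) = o^3 - 17*o^2 + 90*o - 144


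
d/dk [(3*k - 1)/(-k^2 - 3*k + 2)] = (3*k^2 - 2*k + 3)/(k^4 + 6*k^3 + 5*k^2 - 12*k + 4)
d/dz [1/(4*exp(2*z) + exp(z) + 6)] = (-8*exp(z) - 1)*exp(z)/(4*exp(2*z) + exp(z) + 6)^2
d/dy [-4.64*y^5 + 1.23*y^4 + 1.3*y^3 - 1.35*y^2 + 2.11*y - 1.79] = -23.2*y^4 + 4.92*y^3 + 3.9*y^2 - 2.7*y + 2.11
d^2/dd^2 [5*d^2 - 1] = 10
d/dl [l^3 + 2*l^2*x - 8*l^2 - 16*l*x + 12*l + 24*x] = 3*l^2 + 4*l*x - 16*l - 16*x + 12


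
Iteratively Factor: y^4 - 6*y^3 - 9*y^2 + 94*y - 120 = (y - 3)*(y^3 - 3*y^2 - 18*y + 40) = (y - 5)*(y - 3)*(y^2 + 2*y - 8) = (y - 5)*(y - 3)*(y - 2)*(y + 4)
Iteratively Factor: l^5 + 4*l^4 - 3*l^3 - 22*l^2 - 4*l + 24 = (l + 3)*(l^4 + l^3 - 6*l^2 - 4*l + 8) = (l - 2)*(l + 3)*(l^3 + 3*l^2 - 4) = (l - 2)*(l - 1)*(l + 3)*(l^2 + 4*l + 4) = (l - 2)*(l - 1)*(l + 2)*(l + 3)*(l + 2)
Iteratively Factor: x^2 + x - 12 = (x + 4)*(x - 3)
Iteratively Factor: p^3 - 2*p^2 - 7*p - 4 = (p - 4)*(p^2 + 2*p + 1) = (p - 4)*(p + 1)*(p + 1)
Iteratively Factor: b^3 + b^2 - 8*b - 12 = (b - 3)*(b^2 + 4*b + 4) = (b - 3)*(b + 2)*(b + 2)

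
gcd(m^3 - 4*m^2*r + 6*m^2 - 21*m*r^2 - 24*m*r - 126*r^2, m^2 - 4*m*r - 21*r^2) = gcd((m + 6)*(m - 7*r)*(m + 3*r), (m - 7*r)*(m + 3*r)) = -m^2 + 4*m*r + 21*r^2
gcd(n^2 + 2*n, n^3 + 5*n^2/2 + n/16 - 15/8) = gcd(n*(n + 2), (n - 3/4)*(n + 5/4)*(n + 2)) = n + 2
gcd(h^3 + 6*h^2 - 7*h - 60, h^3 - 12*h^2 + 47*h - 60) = h - 3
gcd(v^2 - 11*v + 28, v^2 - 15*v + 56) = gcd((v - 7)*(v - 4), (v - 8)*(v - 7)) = v - 7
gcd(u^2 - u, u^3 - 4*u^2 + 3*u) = u^2 - u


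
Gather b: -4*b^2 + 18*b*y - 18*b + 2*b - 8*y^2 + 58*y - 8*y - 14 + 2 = -4*b^2 + b*(18*y - 16) - 8*y^2 + 50*y - 12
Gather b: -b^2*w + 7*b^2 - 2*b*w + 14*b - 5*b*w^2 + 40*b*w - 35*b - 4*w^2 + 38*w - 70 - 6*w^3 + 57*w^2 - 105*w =b^2*(7 - w) + b*(-5*w^2 + 38*w - 21) - 6*w^3 + 53*w^2 - 67*w - 70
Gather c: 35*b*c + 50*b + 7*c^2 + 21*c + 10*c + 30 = 50*b + 7*c^2 + c*(35*b + 31) + 30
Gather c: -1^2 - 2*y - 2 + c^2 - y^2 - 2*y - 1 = c^2 - y^2 - 4*y - 4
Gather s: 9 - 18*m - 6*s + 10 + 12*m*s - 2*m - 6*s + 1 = -20*m + s*(12*m - 12) + 20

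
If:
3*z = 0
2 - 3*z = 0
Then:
No Solution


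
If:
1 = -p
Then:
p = -1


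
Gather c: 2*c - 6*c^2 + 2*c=-6*c^2 + 4*c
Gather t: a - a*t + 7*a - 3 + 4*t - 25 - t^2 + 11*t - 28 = 8*a - t^2 + t*(15 - a) - 56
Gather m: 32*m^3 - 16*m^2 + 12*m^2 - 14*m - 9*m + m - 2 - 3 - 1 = 32*m^3 - 4*m^2 - 22*m - 6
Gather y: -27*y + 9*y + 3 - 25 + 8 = -18*y - 14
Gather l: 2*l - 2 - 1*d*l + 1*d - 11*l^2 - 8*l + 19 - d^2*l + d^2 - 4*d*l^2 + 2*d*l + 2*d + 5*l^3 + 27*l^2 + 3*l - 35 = d^2 + 3*d + 5*l^3 + l^2*(16 - 4*d) + l*(-d^2 + d - 3) - 18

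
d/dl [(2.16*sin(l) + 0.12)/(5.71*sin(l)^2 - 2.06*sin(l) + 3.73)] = (-12.3336*sin(l)^2 - 1.3704*sin(l) + 8.304)*cos(l)/(32.6041*sin(l)^4 - 23.5252*sin(l)^3 + 46.8402*sin(l)^2 - 15.3676*sin(l) + 13.9129)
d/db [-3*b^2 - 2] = -6*b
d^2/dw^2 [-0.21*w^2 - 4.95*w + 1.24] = -0.420000000000000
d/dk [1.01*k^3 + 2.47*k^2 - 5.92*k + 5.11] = 3.03*k^2 + 4.94*k - 5.92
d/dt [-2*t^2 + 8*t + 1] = 8 - 4*t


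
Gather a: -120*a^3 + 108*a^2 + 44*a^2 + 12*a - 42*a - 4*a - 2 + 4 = -120*a^3 + 152*a^2 - 34*a + 2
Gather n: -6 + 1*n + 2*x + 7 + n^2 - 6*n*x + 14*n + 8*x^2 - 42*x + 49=n^2 + n*(15 - 6*x) + 8*x^2 - 40*x + 50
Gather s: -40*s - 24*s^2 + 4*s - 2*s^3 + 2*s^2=-2*s^3 - 22*s^2 - 36*s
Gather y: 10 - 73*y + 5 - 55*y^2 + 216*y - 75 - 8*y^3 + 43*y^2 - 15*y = -8*y^3 - 12*y^2 + 128*y - 60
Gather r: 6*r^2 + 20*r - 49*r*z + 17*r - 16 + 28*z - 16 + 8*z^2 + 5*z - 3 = 6*r^2 + r*(37 - 49*z) + 8*z^2 + 33*z - 35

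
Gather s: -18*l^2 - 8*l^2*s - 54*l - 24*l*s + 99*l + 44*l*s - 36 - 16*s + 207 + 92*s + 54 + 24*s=-18*l^2 + 45*l + s*(-8*l^2 + 20*l + 100) + 225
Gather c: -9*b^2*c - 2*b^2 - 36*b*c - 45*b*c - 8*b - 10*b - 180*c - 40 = -2*b^2 - 18*b + c*(-9*b^2 - 81*b - 180) - 40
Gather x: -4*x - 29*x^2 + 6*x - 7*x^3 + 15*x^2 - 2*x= -7*x^3 - 14*x^2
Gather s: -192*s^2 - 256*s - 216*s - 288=-192*s^2 - 472*s - 288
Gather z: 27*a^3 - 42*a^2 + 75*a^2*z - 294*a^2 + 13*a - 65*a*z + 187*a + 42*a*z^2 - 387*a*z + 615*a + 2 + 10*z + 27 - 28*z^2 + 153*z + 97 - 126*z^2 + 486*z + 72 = 27*a^3 - 336*a^2 + 815*a + z^2*(42*a - 154) + z*(75*a^2 - 452*a + 649) + 198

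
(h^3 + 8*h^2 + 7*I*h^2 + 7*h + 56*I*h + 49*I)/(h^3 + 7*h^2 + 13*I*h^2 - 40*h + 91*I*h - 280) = (h^2 + h*(1 + 7*I) + 7*I)/(h^2 + 13*I*h - 40)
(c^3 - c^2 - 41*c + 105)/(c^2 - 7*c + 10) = (c^2 + 4*c - 21)/(c - 2)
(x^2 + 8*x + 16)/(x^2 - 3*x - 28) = (x + 4)/(x - 7)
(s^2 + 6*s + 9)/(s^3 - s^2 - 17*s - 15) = (s + 3)/(s^2 - 4*s - 5)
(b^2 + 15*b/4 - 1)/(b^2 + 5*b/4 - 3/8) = 2*(b + 4)/(2*b + 3)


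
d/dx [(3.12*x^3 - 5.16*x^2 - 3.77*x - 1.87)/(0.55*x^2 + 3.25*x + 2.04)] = (1.716*x^4 + 20.28*x^3 + 4.3979*x^2 - 18.9958*x - 1.6133)/(0.3025*x^4 + 3.575*x^3 + 12.8065*x^2 + 13.26*x + 4.1616)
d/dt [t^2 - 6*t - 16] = 2*t - 6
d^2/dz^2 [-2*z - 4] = 0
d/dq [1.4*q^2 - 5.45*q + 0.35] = 2.8*q - 5.45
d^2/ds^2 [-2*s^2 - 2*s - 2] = -4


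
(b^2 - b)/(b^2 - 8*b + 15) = b*(b - 1)/(b^2 - 8*b + 15)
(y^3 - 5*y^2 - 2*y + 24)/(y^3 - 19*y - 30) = (y^2 - 7*y + 12)/(y^2 - 2*y - 15)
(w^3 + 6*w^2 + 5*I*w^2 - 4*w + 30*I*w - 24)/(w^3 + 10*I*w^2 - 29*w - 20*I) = (w + 6)/(w + 5*I)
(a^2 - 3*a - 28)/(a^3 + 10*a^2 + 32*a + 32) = (a - 7)/(a^2 + 6*a + 8)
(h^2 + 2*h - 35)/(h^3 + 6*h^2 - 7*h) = (h - 5)/(h*(h - 1))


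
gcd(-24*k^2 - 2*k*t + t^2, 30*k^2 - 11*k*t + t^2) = -6*k + t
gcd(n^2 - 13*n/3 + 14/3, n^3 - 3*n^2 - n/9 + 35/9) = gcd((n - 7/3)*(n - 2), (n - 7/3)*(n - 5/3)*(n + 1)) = n - 7/3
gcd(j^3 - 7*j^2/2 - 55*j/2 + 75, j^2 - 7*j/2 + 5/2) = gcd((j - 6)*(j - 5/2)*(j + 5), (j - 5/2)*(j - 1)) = j - 5/2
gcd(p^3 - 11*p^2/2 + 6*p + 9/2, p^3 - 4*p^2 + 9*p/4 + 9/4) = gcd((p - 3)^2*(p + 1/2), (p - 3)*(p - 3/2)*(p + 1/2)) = p^2 - 5*p/2 - 3/2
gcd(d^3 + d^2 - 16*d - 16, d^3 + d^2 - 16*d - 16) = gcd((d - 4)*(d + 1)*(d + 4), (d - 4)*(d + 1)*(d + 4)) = d^3 + d^2 - 16*d - 16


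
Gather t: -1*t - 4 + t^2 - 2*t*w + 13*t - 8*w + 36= t^2 + t*(12 - 2*w) - 8*w + 32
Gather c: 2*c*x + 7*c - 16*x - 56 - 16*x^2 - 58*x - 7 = c*(2*x + 7) - 16*x^2 - 74*x - 63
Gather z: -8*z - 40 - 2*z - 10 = -10*z - 50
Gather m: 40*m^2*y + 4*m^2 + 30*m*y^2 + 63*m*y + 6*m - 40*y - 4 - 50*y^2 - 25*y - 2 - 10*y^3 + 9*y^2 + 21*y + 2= m^2*(40*y + 4) + m*(30*y^2 + 63*y + 6) - 10*y^3 - 41*y^2 - 44*y - 4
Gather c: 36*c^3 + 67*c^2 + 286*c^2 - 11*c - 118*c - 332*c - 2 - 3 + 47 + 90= 36*c^3 + 353*c^2 - 461*c + 132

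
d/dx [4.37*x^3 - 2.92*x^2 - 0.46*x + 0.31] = 13.11*x^2 - 5.84*x - 0.46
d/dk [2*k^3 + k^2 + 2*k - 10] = 6*k^2 + 2*k + 2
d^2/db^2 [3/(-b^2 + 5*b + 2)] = 6*(-b^2 + 5*b + (2*b - 5)^2 + 2)/(-b^2 + 5*b + 2)^3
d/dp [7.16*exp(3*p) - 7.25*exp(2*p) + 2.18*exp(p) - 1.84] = (21.48*exp(2*p) - 14.5*exp(p) + 2.18)*exp(p)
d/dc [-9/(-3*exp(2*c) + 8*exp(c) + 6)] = (72 - 54*exp(c))*exp(c)/(-3*exp(2*c) + 8*exp(c) + 6)^2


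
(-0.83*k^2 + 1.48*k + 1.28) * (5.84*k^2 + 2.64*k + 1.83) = -4.8472*k^4 + 6.452*k^3 + 9.8635*k^2 + 6.0876*k + 2.3424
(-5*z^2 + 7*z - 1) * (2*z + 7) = -10*z^3 - 21*z^2 + 47*z - 7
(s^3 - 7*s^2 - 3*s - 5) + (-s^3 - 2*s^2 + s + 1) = -9*s^2 - 2*s - 4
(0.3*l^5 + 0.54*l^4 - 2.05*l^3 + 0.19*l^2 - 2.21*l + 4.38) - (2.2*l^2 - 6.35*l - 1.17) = 0.3*l^5 + 0.54*l^4 - 2.05*l^3 - 2.01*l^2 + 4.14*l + 5.55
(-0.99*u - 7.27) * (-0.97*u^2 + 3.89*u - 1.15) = 0.9603*u^3 + 3.2008*u^2 - 27.1418*u + 8.3605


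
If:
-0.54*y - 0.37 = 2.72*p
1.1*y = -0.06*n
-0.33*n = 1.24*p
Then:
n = 0.49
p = -0.13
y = -0.03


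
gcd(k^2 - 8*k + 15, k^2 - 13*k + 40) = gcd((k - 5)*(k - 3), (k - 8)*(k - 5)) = k - 5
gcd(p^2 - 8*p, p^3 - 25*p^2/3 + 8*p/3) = p^2 - 8*p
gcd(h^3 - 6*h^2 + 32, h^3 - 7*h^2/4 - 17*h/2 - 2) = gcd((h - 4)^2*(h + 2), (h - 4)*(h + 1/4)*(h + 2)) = h^2 - 2*h - 8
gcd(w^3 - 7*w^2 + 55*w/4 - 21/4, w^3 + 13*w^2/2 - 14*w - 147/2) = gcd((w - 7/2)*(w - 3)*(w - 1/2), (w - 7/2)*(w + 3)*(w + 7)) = w - 7/2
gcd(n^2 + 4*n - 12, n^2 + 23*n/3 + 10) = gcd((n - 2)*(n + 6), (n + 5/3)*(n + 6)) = n + 6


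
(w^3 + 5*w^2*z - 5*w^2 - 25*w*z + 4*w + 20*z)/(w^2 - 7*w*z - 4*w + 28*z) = (-w^2 - 5*w*z + w + 5*z)/(-w + 7*z)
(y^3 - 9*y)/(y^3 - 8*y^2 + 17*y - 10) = y*(y^2 - 9)/(y^3 - 8*y^2 + 17*y - 10)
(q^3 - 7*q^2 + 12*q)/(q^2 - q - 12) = q*(q - 3)/(q + 3)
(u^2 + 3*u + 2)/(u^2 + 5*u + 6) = (u + 1)/(u + 3)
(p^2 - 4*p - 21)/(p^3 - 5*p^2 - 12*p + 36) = (p - 7)/(p^2 - 8*p + 12)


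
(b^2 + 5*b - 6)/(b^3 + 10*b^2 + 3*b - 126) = (b - 1)/(b^2 + 4*b - 21)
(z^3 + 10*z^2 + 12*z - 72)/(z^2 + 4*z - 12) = z + 6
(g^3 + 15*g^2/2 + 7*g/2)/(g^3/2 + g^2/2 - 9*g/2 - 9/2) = g*(2*g^2 + 15*g + 7)/(g^3 + g^2 - 9*g - 9)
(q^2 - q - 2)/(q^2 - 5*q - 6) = (q - 2)/(q - 6)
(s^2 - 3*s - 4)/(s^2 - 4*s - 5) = (s - 4)/(s - 5)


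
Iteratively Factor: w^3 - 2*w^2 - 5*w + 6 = (w - 1)*(w^2 - w - 6) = (w - 1)*(w + 2)*(w - 3)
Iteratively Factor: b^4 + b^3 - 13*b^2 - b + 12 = (b - 3)*(b^3 + 4*b^2 - b - 4) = (b - 3)*(b + 1)*(b^2 + 3*b - 4) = (b - 3)*(b - 1)*(b + 1)*(b + 4)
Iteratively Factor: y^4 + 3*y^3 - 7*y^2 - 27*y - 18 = (y + 3)*(y^3 - 7*y - 6) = (y + 2)*(y + 3)*(y^2 - 2*y - 3) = (y - 3)*(y + 2)*(y + 3)*(y + 1)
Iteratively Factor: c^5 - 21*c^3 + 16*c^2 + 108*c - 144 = (c - 2)*(c^4 + 2*c^3 - 17*c^2 - 18*c + 72) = (c - 2)*(c + 3)*(c^3 - c^2 - 14*c + 24) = (c - 2)^2*(c + 3)*(c^2 + c - 12) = (c - 3)*(c - 2)^2*(c + 3)*(c + 4)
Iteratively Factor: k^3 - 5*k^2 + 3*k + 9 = (k - 3)*(k^2 - 2*k - 3) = (k - 3)^2*(k + 1)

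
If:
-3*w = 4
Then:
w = -4/3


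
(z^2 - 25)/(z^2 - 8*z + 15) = (z + 5)/(z - 3)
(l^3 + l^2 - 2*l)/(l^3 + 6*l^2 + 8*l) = (l - 1)/(l + 4)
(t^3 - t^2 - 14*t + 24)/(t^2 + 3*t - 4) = (t^2 - 5*t + 6)/(t - 1)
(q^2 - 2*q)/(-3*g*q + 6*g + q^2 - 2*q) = q/(-3*g + q)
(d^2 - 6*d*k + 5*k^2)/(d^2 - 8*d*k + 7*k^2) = (d - 5*k)/(d - 7*k)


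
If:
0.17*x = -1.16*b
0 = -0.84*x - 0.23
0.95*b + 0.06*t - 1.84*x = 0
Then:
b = 0.04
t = -9.03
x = -0.27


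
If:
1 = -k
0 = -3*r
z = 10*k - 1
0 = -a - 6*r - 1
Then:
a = -1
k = -1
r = 0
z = -11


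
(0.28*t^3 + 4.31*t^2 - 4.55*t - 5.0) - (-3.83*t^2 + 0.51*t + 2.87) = 0.28*t^3 + 8.14*t^2 - 5.06*t - 7.87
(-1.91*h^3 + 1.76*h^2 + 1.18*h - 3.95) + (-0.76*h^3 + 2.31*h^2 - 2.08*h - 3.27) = -2.67*h^3 + 4.07*h^2 - 0.9*h - 7.22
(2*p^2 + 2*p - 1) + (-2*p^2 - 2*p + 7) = 6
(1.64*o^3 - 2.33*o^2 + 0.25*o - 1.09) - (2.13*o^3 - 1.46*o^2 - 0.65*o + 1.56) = -0.49*o^3 - 0.87*o^2 + 0.9*o - 2.65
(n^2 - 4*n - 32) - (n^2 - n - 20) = -3*n - 12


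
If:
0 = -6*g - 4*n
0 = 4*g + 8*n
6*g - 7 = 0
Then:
No Solution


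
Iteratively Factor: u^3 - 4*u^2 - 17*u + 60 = (u - 5)*(u^2 + u - 12) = (u - 5)*(u + 4)*(u - 3)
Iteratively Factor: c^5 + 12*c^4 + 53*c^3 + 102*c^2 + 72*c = (c + 2)*(c^4 + 10*c^3 + 33*c^2 + 36*c) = (c + 2)*(c + 3)*(c^3 + 7*c^2 + 12*c) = (c + 2)*(c + 3)*(c + 4)*(c^2 + 3*c) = (c + 2)*(c + 3)^2*(c + 4)*(c)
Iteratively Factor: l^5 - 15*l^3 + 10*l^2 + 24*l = (l + 4)*(l^4 - 4*l^3 + l^2 + 6*l) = (l - 2)*(l + 4)*(l^3 - 2*l^2 - 3*l) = l*(l - 2)*(l + 4)*(l^2 - 2*l - 3) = l*(l - 3)*(l - 2)*(l + 4)*(l + 1)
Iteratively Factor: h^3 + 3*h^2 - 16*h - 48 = (h - 4)*(h^2 + 7*h + 12) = (h - 4)*(h + 4)*(h + 3)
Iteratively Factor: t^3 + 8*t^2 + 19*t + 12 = (t + 3)*(t^2 + 5*t + 4) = (t + 3)*(t + 4)*(t + 1)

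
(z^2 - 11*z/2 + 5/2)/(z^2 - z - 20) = (z - 1/2)/(z + 4)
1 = 1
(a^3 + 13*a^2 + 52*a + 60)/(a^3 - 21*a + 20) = (a^2 + 8*a + 12)/(a^2 - 5*a + 4)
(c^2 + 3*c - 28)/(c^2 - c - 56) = (c - 4)/(c - 8)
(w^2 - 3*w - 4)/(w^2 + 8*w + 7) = (w - 4)/(w + 7)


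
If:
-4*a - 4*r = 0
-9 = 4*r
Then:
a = 9/4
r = -9/4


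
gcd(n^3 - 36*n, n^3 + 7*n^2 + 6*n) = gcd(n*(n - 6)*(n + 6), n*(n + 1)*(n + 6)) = n^2 + 6*n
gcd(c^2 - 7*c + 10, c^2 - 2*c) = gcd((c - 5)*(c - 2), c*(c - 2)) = c - 2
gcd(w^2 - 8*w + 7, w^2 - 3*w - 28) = w - 7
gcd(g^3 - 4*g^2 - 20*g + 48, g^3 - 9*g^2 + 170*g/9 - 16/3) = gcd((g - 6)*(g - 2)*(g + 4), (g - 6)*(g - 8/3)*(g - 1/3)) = g - 6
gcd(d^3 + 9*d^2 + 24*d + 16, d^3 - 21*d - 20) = d^2 + 5*d + 4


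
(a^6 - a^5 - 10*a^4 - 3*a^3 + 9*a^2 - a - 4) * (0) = 0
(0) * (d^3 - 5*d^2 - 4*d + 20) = 0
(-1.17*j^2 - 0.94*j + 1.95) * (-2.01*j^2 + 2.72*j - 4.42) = 2.3517*j^4 - 1.293*j^3 - 1.3049*j^2 + 9.4588*j - 8.619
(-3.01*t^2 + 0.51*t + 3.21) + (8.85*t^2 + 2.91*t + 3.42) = 5.84*t^2 + 3.42*t + 6.63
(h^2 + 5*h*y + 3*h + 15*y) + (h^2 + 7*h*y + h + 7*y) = 2*h^2 + 12*h*y + 4*h + 22*y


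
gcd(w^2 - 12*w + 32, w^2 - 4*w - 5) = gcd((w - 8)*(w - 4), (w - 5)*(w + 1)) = 1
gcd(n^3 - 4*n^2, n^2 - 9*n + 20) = n - 4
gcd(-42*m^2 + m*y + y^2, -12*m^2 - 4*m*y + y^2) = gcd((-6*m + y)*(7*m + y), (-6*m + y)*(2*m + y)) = -6*m + y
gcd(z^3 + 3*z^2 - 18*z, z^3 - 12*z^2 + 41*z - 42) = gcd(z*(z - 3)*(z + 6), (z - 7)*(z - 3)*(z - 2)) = z - 3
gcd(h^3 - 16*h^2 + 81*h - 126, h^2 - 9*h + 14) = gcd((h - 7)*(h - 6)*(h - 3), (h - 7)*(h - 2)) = h - 7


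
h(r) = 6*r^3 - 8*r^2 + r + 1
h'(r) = 18*r^2 - 16*r + 1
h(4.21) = 311.13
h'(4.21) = 252.67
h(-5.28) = -1110.49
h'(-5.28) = 587.29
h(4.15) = 296.21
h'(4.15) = 244.60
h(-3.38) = -325.46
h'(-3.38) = 260.72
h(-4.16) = -573.55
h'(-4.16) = 379.06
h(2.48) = 45.79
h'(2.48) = 72.03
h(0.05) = 1.03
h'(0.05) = 0.24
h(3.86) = 230.74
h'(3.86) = 207.43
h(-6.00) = -1589.00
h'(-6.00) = 745.00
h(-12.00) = -11531.00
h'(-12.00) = 2785.00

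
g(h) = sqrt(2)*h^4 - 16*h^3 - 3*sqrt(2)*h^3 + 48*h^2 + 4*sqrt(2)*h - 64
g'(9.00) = 74.54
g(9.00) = -1603.32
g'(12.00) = 2187.88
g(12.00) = 1261.73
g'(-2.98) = -969.41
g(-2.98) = 992.62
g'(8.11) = -192.55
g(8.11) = -1540.88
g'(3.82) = -198.46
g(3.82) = -169.20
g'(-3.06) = -1018.82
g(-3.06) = 1072.14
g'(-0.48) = -55.04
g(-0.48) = -53.34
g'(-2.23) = -573.15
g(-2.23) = 421.54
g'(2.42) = -37.50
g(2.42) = -7.59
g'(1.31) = 39.92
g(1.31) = -15.56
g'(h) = 4*sqrt(2)*h^3 - 48*h^2 - 9*sqrt(2)*h^2 + 96*h + 4*sqrt(2)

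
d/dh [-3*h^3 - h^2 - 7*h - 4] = -9*h^2 - 2*h - 7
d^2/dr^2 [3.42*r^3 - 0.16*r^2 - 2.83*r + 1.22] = 20.52*r - 0.32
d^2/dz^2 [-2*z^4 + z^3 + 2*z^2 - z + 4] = -24*z^2 + 6*z + 4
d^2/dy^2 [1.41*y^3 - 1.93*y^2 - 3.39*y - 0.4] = 8.46*y - 3.86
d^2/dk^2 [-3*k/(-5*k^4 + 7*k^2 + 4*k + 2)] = 6*(-4*k*(-10*k^3 + 7*k + 2)^2 + (-20*k^3 - k*(30*k^2 - 7) + 14*k + 4)*(-5*k^4 + 7*k^2 + 4*k + 2))/(-5*k^4 + 7*k^2 + 4*k + 2)^3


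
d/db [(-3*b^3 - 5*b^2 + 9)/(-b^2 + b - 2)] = (b*(9*b + 10)*(b^2 - b + 2) - (2*b - 1)*(3*b^3 + 5*b^2 - 9))/(b^2 - b + 2)^2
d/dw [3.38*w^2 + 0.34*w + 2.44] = 6.76*w + 0.34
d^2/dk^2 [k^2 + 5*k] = 2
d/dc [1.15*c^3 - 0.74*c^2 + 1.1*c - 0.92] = 3.45*c^2 - 1.48*c + 1.1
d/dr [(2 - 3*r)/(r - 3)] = 7/(r - 3)^2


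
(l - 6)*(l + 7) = l^2 + l - 42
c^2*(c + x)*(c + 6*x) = c^4 + 7*c^3*x + 6*c^2*x^2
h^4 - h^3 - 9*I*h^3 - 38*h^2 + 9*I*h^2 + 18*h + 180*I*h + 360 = (h - 5)*(h + 4)*(h - 6*I)*(h - 3*I)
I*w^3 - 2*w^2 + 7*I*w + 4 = (w - I)*(w + 4*I)*(I*w + 1)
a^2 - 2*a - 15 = (a - 5)*(a + 3)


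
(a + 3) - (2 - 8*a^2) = 8*a^2 + a + 1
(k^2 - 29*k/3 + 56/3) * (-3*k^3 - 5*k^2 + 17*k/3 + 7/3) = -3*k^5 + 24*k^4 - 2*k^3 - 1312*k^2/9 + 749*k/9 + 392/9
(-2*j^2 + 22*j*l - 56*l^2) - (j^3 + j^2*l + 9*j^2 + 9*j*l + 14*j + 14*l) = -j^3 - j^2*l - 11*j^2 + 13*j*l - 14*j - 56*l^2 - 14*l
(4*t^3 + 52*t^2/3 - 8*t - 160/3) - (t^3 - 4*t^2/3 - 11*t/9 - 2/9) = 3*t^3 + 56*t^2/3 - 61*t/9 - 478/9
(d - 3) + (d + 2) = 2*d - 1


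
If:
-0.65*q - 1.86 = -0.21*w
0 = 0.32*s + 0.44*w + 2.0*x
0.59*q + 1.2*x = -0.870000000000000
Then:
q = -2.03389830508475*x - 1.47457627118644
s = 2.40617433414044*x - 5.90284503631961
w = 4.29297820823245 - 6.2953995157385*x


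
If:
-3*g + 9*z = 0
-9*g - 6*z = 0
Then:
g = 0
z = 0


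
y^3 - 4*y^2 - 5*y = y*(y - 5)*(y + 1)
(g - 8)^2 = g^2 - 16*g + 64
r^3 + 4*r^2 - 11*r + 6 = (r - 1)^2*(r + 6)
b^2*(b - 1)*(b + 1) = b^4 - b^2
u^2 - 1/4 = (u - 1/2)*(u + 1/2)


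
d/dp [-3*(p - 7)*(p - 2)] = 27 - 6*p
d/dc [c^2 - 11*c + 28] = 2*c - 11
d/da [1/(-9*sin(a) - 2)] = 9*cos(a)/(9*sin(a) + 2)^2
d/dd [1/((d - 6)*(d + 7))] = (-2*d - 1)/(d^4 + 2*d^3 - 83*d^2 - 84*d + 1764)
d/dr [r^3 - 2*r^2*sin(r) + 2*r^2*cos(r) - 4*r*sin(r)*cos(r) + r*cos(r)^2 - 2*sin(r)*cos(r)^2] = -2*sqrt(2)*r^2*sin(r + pi/4) + 3*r^2 - r*sin(2*r) - 4*r*cos(2*r) + 4*sqrt(2)*r*cos(r + pi/4) - 2*sin(2*r) - cos(r)/2 + cos(2*r)/2 - 3*cos(3*r)/2 + 1/2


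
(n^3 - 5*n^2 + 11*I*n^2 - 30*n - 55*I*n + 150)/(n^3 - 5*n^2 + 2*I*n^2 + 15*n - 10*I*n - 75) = (n + 6*I)/(n - 3*I)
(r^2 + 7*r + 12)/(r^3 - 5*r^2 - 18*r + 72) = (r + 3)/(r^2 - 9*r + 18)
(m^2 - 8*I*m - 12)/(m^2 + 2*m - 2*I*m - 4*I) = (m - 6*I)/(m + 2)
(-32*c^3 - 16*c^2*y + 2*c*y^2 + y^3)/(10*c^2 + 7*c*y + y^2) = (-16*c^2 + y^2)/(5*c + y)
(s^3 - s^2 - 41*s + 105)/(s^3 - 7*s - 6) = (s^2 + 2*s - 35)/(s^2 + 3*s + 2)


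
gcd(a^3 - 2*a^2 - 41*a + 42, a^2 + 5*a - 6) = a^2 + 5*a - 6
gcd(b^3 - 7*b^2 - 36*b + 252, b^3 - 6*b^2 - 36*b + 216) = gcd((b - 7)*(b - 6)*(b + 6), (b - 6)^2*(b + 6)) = b^2 - 36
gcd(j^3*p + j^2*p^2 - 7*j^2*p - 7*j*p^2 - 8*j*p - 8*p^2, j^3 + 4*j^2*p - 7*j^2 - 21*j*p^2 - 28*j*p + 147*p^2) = 1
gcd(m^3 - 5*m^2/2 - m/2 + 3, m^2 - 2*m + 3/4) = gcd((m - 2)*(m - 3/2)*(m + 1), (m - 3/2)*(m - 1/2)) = m - 3/2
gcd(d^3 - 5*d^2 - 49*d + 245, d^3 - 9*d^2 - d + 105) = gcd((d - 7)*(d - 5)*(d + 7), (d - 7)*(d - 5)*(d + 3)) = d^2 - 12*d + 35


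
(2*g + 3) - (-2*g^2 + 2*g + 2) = 2*g^2 + 1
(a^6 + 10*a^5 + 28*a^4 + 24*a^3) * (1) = a^6 + 10*a^5 + 28*a^4 + 24*a^3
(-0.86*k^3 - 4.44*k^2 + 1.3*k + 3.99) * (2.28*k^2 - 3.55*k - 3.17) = -1.9608*k^5 - 7.0702*k^4 + 21.4522*k^3 + 18.557*k^2 - 18.2855*k - 12.6483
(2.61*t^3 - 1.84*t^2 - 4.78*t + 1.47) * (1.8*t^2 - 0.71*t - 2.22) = 4.698*t^5 - 5.1651*t^4 - 13.0918*t^3 + 10.1246*t^2 + 9.5679*t - 3.2634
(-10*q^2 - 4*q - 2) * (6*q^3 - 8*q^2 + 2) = -60*q^5 + 56*q^4 + 20*q^3 - 4*q^2 - 8*q - 4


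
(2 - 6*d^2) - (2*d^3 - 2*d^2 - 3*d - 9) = -2*d^3 - 4*d^2 + 3*d + 11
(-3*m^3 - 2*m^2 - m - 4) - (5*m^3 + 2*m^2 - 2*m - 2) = -8*m^3 - 4*m^2 + m - 2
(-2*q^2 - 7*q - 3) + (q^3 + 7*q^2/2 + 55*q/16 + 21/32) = q^3 + 3*q^2/2 - 57*q/16 - 75/32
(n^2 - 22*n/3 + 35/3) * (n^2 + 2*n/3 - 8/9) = n^4 - 20*n^3/3 + 53*n^2/9 + 386*n/27 - 280/27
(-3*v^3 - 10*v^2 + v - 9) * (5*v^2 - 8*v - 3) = -15*v^5 - 26*v^4 + 94*v^3 - 23*v^2 + 69*v + 27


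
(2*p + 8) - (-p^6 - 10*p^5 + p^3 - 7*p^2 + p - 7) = p^6 + 10*p^5 - p^3 + 7*p^2 + p + 15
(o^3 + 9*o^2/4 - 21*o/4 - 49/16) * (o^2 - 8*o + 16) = o^5 - 23*o^4/4 - 29*o^3/4 + 1199*o^2/16 - 119*o/2 - 49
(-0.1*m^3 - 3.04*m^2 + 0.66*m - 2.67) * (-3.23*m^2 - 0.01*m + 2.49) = 0.323*m^5 + 9.8202*m^4 - 2.3504*m^3 + 1.0479*m^2 + 1.6701*m - 6.6483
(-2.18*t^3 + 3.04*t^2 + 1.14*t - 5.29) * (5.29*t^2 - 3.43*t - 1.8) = -11.5322*t^5 + 23.559*t^4 - 0.472600000000002*t^3 - 37.3663*t^2 + 16.0927*t + 9.522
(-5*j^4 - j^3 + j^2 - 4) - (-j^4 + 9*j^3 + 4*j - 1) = -4*j^4 - 10*j^3 + j^2 - 4*j - 3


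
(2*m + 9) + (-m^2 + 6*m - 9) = -m^2 + 8*m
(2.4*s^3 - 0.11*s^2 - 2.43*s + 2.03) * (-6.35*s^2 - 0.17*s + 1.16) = -15.24*s^5 + 0.2905*s^4 + 18.2332*s^3 - 12.605*s^2 - 3.1639*s + 2.3548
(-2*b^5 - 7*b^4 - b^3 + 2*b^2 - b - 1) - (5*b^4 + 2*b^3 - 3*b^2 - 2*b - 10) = -2*b^5 - 12*b^4 - 3*b^3 + 5*b^2 + b + 9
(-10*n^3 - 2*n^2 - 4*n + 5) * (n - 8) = -10*n^4 + 78*n^3 + 12*n^2 + 37*n - 40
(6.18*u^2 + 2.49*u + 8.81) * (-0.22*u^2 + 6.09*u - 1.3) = -1.3596*u^4 + 37.0884*u^3 + 5.1919*u^2 + 50.4159*u - 11.453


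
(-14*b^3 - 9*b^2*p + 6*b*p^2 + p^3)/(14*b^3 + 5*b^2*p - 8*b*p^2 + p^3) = (7*b + p)/(-7*b + p)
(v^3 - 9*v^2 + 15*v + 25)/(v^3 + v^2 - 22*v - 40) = (v^2 - 4*v - 5)/(v^2 + 6*v + 8)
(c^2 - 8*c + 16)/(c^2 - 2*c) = (c^2 - 8*c + 16)/(c*(c - 2))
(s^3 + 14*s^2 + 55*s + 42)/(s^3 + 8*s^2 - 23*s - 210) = (s + 1)/(s - 5)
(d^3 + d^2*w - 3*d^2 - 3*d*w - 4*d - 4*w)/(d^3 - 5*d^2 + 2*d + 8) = (d + w)/(d - 2)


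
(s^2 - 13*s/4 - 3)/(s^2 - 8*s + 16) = (s + 3/4)/(s - 4)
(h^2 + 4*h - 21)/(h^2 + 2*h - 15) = (h + 7)/(h + 5)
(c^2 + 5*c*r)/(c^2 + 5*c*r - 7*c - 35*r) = c/(c - 7)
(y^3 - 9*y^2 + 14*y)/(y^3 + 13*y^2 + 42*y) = (y^2 - 9*y + 14)/(y^2 + 13*y + 42)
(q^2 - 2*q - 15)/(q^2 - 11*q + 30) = (q + 3)/(q - 6)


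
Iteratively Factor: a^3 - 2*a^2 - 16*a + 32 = (a - 4)*(a^2 + 2*a - 8) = (a - 4)*(a + 4)*(a - 2)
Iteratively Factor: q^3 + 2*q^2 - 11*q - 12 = (q - 3)*(q^2 + 5*q + 4) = (q - 3)*(q + 4)*(q + 1)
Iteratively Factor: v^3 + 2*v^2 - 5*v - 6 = (v + 1)*(v^2 + v - 6) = (v - 2)*(v + 1)*(v + 3)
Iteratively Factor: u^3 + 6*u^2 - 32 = (u + 4)*(u^2 + 2*u - 8) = (u + 4)^2*(u - 2)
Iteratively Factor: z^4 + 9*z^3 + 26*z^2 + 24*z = (z + 3)*(z^3 + 6*z^2 + 8*z) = z*(z + 3)*(z^2 + 6*z + 8) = z*(z + 2)*(z + 3)*(z + 4)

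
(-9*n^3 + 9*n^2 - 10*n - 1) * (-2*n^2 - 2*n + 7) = 18*n^5 - 61*n^3 + 85*n^2 - 68*n - 7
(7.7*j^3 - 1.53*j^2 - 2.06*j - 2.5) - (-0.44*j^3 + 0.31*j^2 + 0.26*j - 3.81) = 8.14*j^3 - 1.84*j^2 - 2.32*j + 1.31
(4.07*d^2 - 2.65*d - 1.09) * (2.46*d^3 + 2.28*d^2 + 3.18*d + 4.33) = 10.0122*d^5 + 2.7606*d^4 + 4.2192*d^3 + 6.7109*d^2 - 14.9407*d - 4.7197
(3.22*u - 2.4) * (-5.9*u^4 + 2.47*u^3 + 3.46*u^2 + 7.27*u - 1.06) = -18.998*u^5 + 22.1134*u^4 + 5.2132*u^3 + 15.1054*u^2 - 20.8612*u + 2.544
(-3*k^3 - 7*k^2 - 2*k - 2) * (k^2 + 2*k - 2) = -3*k^5 - 13*k^4 - 10*k^3 + 8*k^2 + 4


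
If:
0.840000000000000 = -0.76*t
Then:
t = -1.11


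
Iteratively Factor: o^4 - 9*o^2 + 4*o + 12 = (o - 2)*(o^3 + 2*o^2 - 5*o - 6) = (o - 2)*(o + 1)*(o^2 + o - 6) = (o - 2)^2*(o + 1)*(o + 3)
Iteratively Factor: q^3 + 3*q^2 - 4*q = (q - 1)*(q^2 + 4*q) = (q - 1)*(q + 4)*(q)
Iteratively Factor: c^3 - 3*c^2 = (c)*(c^2 - 3*c) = c*(c - 3)*(c)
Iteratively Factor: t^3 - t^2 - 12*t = (t)*(t^2 - t - 12) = t*(t - 4)*(t + 3)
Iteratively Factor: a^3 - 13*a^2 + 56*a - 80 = (a - 4)*(a^2 - 9*a + 20) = (a - 4)^2*(a - 5)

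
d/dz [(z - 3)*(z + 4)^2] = (z + 4)*(3*z - 2)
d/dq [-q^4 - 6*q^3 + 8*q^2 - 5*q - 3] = -4*q^3 - 18*q^2 + 16*q - 5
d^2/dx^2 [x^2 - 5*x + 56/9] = 2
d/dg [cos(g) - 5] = -sin(g)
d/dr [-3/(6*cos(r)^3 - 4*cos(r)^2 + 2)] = 3*(4 - 9*cos(r))*sin(r)*cos(r)/(2*(3*cos(r)^3 - 2*cos(r)^2 + 1)^2)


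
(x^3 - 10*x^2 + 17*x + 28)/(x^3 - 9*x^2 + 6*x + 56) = (x + 1)/(x + 2)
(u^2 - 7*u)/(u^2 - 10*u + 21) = u/(u - 3)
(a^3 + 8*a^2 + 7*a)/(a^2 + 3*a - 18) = a*(a^2 + 8*a + 7)/(a^2 + 3*a - 18)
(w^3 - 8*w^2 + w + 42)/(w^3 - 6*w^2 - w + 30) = (w - 7)/(w - 5)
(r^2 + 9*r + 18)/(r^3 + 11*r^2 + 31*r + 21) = (r + 6)/(r^2 + 8*r + 7)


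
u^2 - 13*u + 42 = (u - 7)*(u - 6)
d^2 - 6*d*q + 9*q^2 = (d - 3*q)^2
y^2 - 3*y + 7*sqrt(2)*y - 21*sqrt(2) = (y - 3)*(y + 7*sqrt(2))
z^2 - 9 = (z - 3)*(z + 3)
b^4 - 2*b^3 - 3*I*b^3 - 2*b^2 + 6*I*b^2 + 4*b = b*(b - 2)*(b - 2*I)*(b - I)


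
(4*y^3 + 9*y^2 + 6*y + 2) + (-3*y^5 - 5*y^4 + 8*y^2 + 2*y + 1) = -3*y^5 - 5*y^4 + 4*y^3 + 17*y^2 + 8*y + 3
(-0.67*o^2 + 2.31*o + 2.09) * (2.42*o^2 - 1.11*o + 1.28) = -1.6214*o^4 + 6.3339*o^3 + 1.6361*o^2 + 0.6369*o + 2.6752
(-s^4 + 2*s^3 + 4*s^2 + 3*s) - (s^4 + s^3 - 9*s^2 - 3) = -2*s^4 + s^3 + 13*s^2 + 3*s + 3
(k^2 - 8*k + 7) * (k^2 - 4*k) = k^4 - 12*k^3 + 39*k^2 - 28*k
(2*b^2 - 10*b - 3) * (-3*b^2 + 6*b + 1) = -6*b^4 + 42*b^3 - 49*b^2 - 28*b - 3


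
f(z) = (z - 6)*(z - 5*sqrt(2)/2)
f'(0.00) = -9.54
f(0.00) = 21.21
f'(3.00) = -3.54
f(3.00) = 1.61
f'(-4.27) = -18.08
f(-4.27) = 80.16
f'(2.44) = -4.66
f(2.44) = 3.90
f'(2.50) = -4.54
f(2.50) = 3.62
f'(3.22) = -3.10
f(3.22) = 0.88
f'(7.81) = 6.08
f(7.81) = 7.74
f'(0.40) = -8.74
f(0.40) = 17.56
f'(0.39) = -8.76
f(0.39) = 17.65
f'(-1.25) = -12.04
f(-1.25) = 34.70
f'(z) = 2*z - 6 - 5*sqrt(2)/2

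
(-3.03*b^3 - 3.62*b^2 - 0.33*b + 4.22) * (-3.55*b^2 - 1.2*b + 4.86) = 10.7565*b^5 + 16.487*b^4 - 9.2103*b^3 - 32.1782*b^2 - 6.6678*b + 20.5092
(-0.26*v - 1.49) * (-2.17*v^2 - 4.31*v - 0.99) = 0.5642*v^3 + 4.3539*v^2 + 6.6793*v + 1.4751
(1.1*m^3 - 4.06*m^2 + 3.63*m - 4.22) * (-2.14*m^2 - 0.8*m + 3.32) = -2.354*m^5 + 7.8084*m^4 - 0.8682*m^3 - 7.3524*m^2 + 15.4276*m - 14.0104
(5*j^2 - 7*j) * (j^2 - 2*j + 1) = 5*j^4 - 17*j^3 + 19*j^2 - 7*j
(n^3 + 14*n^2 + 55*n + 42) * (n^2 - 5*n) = n^5 + 9*n^4 - 15*n^3 - 233*n^2 - 210*n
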